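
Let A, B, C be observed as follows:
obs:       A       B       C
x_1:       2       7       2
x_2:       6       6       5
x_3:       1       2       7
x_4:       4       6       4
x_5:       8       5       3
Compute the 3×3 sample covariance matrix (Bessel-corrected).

Step 1 — column means:
  mean(A) = (2 + 6 + 1 + 4 + 8) / 5 = 21/5 = 4.2
  mean(B) = (7 + 6 + 2 + 6 + 5) / 5 = 26/5 = 5.2
  mean(C) = (2 + 5 + 7 + 4 + 3) / 5 = 21/5 = 4.2

Step 2 — sample covariance S[i,j] = (1/(n-1)) · Σ_k (x_{k,i} - mean_i) · (x_{k,j} - mean_j), with n-1 = 4.
  S[A,A] = ((-2.2)·(-2.2) + (1.8)·(1.8) + (-3.2)·(-3.2) + (-0.2)·(-0.2) + (3.8)·(3.8)) / 4 = 32.8/4 = 8.2
  S[A,B] = ((-2.2)·(1.8) + (1.8)·(0.8) + (-3.2)·(-3.2) + (-0.2)·(0.8) + (3.8)·(-0.2)) / 4 = 6.8/4 = 1.7
  S[A,C] = ((-2.2)·(-2.2) + (1.8)·(0.8) + (-3.2)·(2.8) + (-0.2)·(-0.2) + (3.8)·(-1.2)) / 4 = -7.2/4 = -1.8
  S[B,B] = ((1.8)·(1.8) + (0.8)·(0.8) + (-3.2)·(-3.2) + (0.8)·(0.8) + (-0.2)·(-0.2)) / 4 = 14.8/4 = 3.7
  S[B,C] = ((1.8)·(-2.2) + (0.8)·(0.8) + (-3.2)·(2.8) + (0.8)·(-0.2) + (-0.2)·(-1.2)) / 4 = -12.2/4 = -3.05
  S[C,C] = ((-2.2)·(-2.2) + (0.8)·(0.8) + (2.8)·(2.8) + (-0.2)·(-0.2) + (-1.2)·(-1.2)) / 4 = 14.8/4 = 3.7

S is symmetric (S[j,i] = S[i,j]). Assembling:

S = [[8.2, 1.7, -1.8],
 [1.7, 3.7, -3.05],
 [-1.8, -3.05, 3.7]]


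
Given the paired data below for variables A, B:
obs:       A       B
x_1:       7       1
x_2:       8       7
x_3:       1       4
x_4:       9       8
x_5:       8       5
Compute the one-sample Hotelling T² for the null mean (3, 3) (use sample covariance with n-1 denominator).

Step 1 — sample mean vector:
  mean(A) = (7 + 8 + 1 + 9 + 8) / 5 = 33/5 = 6.6
  mean(B) = (1 + 7 + 4 + 8 + 5) / 5 = 25/5 = 5
  x̄ = (6.6, 5),  deviation x̄ - mu_0 = (6.6, 5) - (3, 3) = (3.6, 2).

Step 2 — sample covariance matrix, S[i,j] = (1/(n-1)) · Σ_k (x_{k,i} - mean_i) · (x_{k,j} - mean_j), divisor n-1 = 4:
  S[A,A] = ((0.4)·(0.4) + (1.4)·(1.4) + (-5.6)·(-5.6) + (2.4)·(2.4) + (1.4)·(1.4)) / 4 = 41.2/4 = 10.3
  S[A,B] = ((0.4)·(-4) + (1.4)·(2) + (-5.6)·(-1) + (2.4)·(3) + (1.4)·(0)) / 4 = 14/4 = 3.5
  S[B,B] = ((-4)·(-4) + (2)·(2) + (-1)·(-1) + (3)·(3) + (0)·(0)) / 4 = 30/4 = 7.5
  S = [[10.3, 3.5],
 [3.5, 7.5]].

Step 3 — invert S. det(S) = 10.3·7.5 - (3.5)² = 65.
  S^{-1} = (1/det) · [[d, -b], [-b, a]] = [[0.1154, -0.0538],
 [-0.0538, 0.1585]].

Step 4 — quadratic form (x̄ - mu_0)^T · S^{-1} · (x̄ - mu_0):
  S^{-1} · (x̄ - mu_0) = (0.3077, 0.1231),
  (x̄ - mu_0)^T · [...] = (3.6)·(0.3077) + (2)·(0.1231) = 1.3538.

Step 5 — scale by n: T² = 5 · 1.3538 = 6.7692.

T² ≈ 6.7692


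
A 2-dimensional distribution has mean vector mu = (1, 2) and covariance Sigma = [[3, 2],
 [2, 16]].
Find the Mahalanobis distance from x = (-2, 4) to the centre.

Step 1 — centre the observation: (x - mu) = (-3, 2).

Step 2 — invert Sigma. det(Sigma) = 3·16 - (2)² = 44.
  Sigma^{-1} = (1/det) · [[d, -b], [-b, a]] = [[0.3636, -0.0455],
 [-0.0455, 0.0682]].

Step 3 — form the quadratic (x - mu)^T · Sigma^{-1} · (x - mu):
  Sigma^{-1} · (x - mu) = (-1.1818, 0.2727).
  (x - mu)^T · [Sigma^{-1} · (x - mu)] = (-3)·(-1.1818) + (2)·(0.2727) = 4.0909.

Step 4 — take square root: d = √(4.0909) ≈ 2.0226.

d(x, mu) = √(4.0909) ≈ 2.0226


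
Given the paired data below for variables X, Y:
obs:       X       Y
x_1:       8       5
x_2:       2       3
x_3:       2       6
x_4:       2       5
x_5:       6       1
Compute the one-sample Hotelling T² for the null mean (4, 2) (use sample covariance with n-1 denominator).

Step 1 — sample mean vector:
  mean(X) = (8 + 2 + 2 + 2 + 6) / 5 = 20/5 = 4
  mean(Y) = (5 + 3 + 6 + 5 + 1) / 5 = 20/5 = 4
  x̄ = (4, 4),  deviation x̄ - mu_0 = (4, 4) - (4, 2) = (0, 2).

Step 2 — sample covariance matrix, S[i,j] = (1/(n-1)) · Σ_k (x_{k,i} - mean_i) · (x_{k,j} - mean_j), divisor n-1 = 4:
  S[X,X] = ((4)·(4) + (-2)·(-2) + (-2)·(-2) + (-2)·(-2) + (2)·(2)) / 4 = 32/4 = 8
  S[X,Y] = ((4)·(1) + (-2)·(-1) + (-2)·(2) + (-2)·(1) + (2)·(-3)) / 4 = -6/4 = -1.5
  S[Y,Y] = ((1)·(1) + (-1)·(-1) + (2)·(2) + (1)·(1) + (-3)·(-3)) / 4 = 16/4 = 4
  S = [[8, -1.5],
 [-1.5, 4]].

Step 3 — invert S. det(S) = 8·4 - (-1.5)² = 29.75.
  S^{-1} = (1/det) · [[d, -b], [-b, a]] = [[0.1345, 0.0504],
 [0.0504, 0.2689]].

Step 4 — quadratic form (x̄ - mu_0)^T · S^{-1} · (x̄ - mu_0):
  S^{-1} · (x̄ - mu_0) = (0.1008, 0.5378),
  (x̄ - mu_0)^T · [...] = (0)·(0.1008) + (2)·(0.5378) = 1.0756.

Step 5 — scale by n: T² = 5 · 1.0756 = 5.3782.

T² ≈ 5.3782


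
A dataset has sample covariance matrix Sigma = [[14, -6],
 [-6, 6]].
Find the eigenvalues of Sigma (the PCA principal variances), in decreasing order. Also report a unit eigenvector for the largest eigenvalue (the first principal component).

Step 1 — characteristic polynomial of 2×2 Sigma:
  det(Sigma - λI) = λ² - trace · λ + det = 0.
  trace = 14 + 6 = 20, det = 14·6 - (-6)² = 48.
Step 2 — discriminant:
  Δ = trace² - 4·det = 400 - 192 = 208.
Step 3 — eigenvalues:
  λ = (trace ± √Δ)/2 = (20 ± 14.4222)/2,
  λ_1 = 17.2111,  λ_2 = 2.7889.

Step 4 — unit eigenvector for λ_1: solve (Sigma - λ_1 I)v = 0. First row:
  (14 - 17.2111)·v_x + (-6)·v_y = 0, i.e. (-3.2111)·v_x + (-6)·v_y = 0,
  so v ∝ (b, λ_1 - a) = (-6, 3.2111); multiply by -1 so the first entry is positive: u = (6, -3.2111).
  ||u|| = √((6)² + (-3.2111)²) = √(46.3112) ≈ 6.8052,
  v_1 = u/||u|| ≈ (0.8817, -0.4719) (||v_1|| = 1).

λ_1 = 17.2111,  λ_2 = 2.7889;  v_1 ≈ (0.8817, -0.4719)


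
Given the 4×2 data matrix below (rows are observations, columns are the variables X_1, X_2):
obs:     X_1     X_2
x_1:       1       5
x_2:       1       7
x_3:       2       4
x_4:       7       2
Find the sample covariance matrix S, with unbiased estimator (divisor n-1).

Step 1 — column means:
  mean(X_1) = (1 + 1 + 2 + 7) / 4 = 11/4 = 2.75
  mean(X_2) = (5 + 7 + 4 + 2) / 4 = 18/4 = 4.5

Step 2 — sample covariance S[i,j] = (1/(n-1)) · Σ_k (x_{k,i} - mean_i) · (x_{k,j} - mean_j), with n-1 = 3.
  S[X_1,X_1] = ((-1.75)·(-1.75) + (-1.75)·(-1.75) + (-0.75)·(-0.75) + (4.25)·(4.25)) / 3 = 24.75/3 = 8.25
  S[X_1,X_2] = ((-1.75)·(0.5) + (-1.75)·(2.5) + (-0.75)·(-0.5) + (4.25)·(-2.5)) / 3 = -15.5/3 = -5.1667
  S[X_2,X_2] = ((0.5)·(0.5) + (2.5)·(2.5) + (-0.5)·(-0.5) + (-2.5)·(-2.5)) / 3 = 13/3 = 4.3333

S is symmetric (S[j,i] = S[i,j]). Assembling:

S = [[8.25, -5.1667],
 [-5.1667, 4.3333]]


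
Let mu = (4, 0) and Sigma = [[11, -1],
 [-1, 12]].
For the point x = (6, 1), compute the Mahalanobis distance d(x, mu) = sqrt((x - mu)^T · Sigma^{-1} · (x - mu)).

Step 1 — centre the observation: (x - mu) = (2, 1).

Step 2 — invert Sigma. det(Sigma) = 11·12 - (-1)² = 131.
  Sigma^{-1} = (1/det) · [[d, -b], [-b, a]] = [[0.0916, 0.0076],
 [0.0076, 0.084]].

Step 3 — form the quadratic (x - mu)^T · Sigma^{-1} · (x - mu):
  Sigma^{-1} · (x - mu) = (0.1908, 0.0992).
  (x - mu)^T · [Sigma^{-1} · (x - mu)] = (2)·(0.1908) + (1)·(0.0992) = 0.4809.

Step 4 — take square root: d = √(0.4809) ≈ 0.6935.

d(x, mu) = √(0.4809) ≈ 0.6935


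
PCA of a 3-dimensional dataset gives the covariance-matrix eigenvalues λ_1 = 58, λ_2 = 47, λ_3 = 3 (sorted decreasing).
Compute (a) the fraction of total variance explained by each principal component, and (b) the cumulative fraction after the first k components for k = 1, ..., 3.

Step 1 — total variance = trace(Sigma) = Σ λ_i = 58 + 47 + 3 = 108.

Step 2 — fraction explained by component i = λ_i / Σ λ:
  PC1: 58/108 = 0.537
  PC2: 47/108 = 0.4352
  PC3: 3/108 = 0.0278

Step 3 — cumulative fraction after k components = (λ_1 + ... + λ_k) / Σ λ:
  k = 1: 58/108 = 0.537
  k = 2: (58 + 47)/108 = 105/108 = 0.9722
  k = 3: (58 + 47 + 3)/108 = 108/108 = 1

Summary (fraction, with percent):

explained: PC1 0.537 (53.7%), PC2 0.4352 (43.52%), PC3 0.0278 (2.78%);  cumulative: 0.537, 0.9722, 1


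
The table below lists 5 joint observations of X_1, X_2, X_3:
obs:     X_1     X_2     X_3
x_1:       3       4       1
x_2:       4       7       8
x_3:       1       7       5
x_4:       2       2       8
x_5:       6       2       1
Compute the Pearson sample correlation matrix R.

Step 1 — column means:
  mean(X_1) = (3 + 4 + 1 + 2 + 6) / 5 = 16/5 = 3.2
  mean(X_2) = (4 + 7 + 7 + 2 + 2) / 5 = 22/5 = 4.4
  mean(X_3) = (1 + 8 + 5 + 8 + 1) / 5 = 23/5 = 4.6

Step 2 — sample variances and covariances s[i,j] = (1/(n-1)) · Σ_k (x_{k,i} - mean_i) · (x_{k,j} - mean_j), with n-1 = 4:
  s[X_1,X_1] = ((-0.2)·(-0.2) + (0.8)·(0.8) + (-2.2)·(-2.2) + (-1.2)·(-1.2) + (2.8)·(2.8)) / 4 = 14.8/4 = 3.7
  s[X_1,X_2] = ((-0.2)·(-0.4) + (0.8)·(2.6) + (-2.2)·(2.6) + (-1.2)·(-2.4) + (2.8)·(-2.4)) / 4 = -7.4/4 = -1.85
  s[X_1,X_3] = ((-0.2)·(-3.6) + (0.8)·(3.4) + (-2.2)·(0.4) + (-1.2)·(3.4) + (2.8)·(-3.6)) / 4 = -11.6/4 = -2.9
  s[X_2,X_2] = ((-0.4)·(-0.4) + (2.6)·(2.6) + (2.6)·(2.6) + (-2.4)·(-2.4) + (-2.4)·(-2.4)) / 4 = 25.2/4 = 6.3
  s[X_2,X_3] = ((-0.4)·(-3.6) + (2.6)·(3.4) + (2.6)·(0.4) + (-2.4)·(3.4) + (-2.4)·(-3.6)) / 4 = 11.8/4 = 2.95
  s[X_3,X_3] = ((-3.6)·(-3.6) + (3.4)·(3.4) + (0.4)·(0.4) + (3.4)·(3.4) + (-3.6)·(-3.6)) / 4 = 49.2/4 = 12.3
  Sample standard deviations s_i = √(s[i,i]):
  s(X_1) = √(3.7) = 1.9235
  s(X_2) = √(6.3) = 2.51
  s(X_3) = √(12.3) = 3.5071

Step 3 — r_{ij} = s_{ij} / (s_i · s_j):
  r[X_1,X_1] = 1 (diagonal).
  r[X_1,X_2] = -1.85 / (1.9235 · 2.51) = -1.85 / 4.828 = -0.3832
  r[X_1,X_3] = -2.9 / (1.9235 · 3.5071) = -2.9 / 6.7461 = -0.4299
  r[X_2,X_2] = 1 (diagonal).
  r[X_2,X_3] = 2.95 / (2.51 · 3.5071) = 2.95 / 8.8028 = 0.3351
  r[X_3,X_3] = 1 (diagonal).

R is symmetric with unit diagonal. Assembling:

R = [[1, -0.3832, -0.4299],
 [-0.3832, 1, 0.3351],
 [-0.4299, 0.3351, 1]]


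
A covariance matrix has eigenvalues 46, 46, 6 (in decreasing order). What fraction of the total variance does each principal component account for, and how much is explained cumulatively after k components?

Step 1 — total variance = trace(Sigma) = Σ λ_i = 46 + 46 + 6 = 98.

Step 2 — fraction explained by component i = λ_i / Σ λ:
  PC1: 46/98 = 0.4694
  PC2: 46/98 = 0.4694
  PC3: 6/98 = 0.0612

Step 3 — cumulative fraction after k components = (λ_1 + ... + λ_k) / Σ λ:
  k = 1: 46/98 = 0.4694
  k = 2: (46 + 46)/98 = 92/98 = 0.9388
  k = 3: (46 + 46 + 6)/98 = 98/98 = 1

Summary (fraction, with percent):

explained: PC1 0.4694 (46.94%), PC2 0.4694 (46.94%), PC3 0.0612 (6.12%);  cumulative: 0.4694, 0.9388, 1


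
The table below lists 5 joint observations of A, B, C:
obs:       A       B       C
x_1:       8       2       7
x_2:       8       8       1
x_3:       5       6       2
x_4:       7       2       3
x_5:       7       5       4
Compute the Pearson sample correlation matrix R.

Step 1 — column means:
  mean(A) = (8 + 8 + 5 + 7 + 7) / 5 = 35/5 = 7
  mean(B) = (2 + 8 + 6 + 2 + 5) / 5 = 23/5 = 4.6
  mean(C) = (7 + 1 + 2 + 3 + 4) / 5 = 17/5 = 3.4

Step 2 — sample variances and covariances s[i,j] = (1/(n-1)) · Σ_k (x_{k,i} - mean_i) · (x_{k,j} - mean_j), with n-1 = 4:
  s[A,A] = ((1)·(1) + (1)·(1) + (-2)·(-2) + (0)·(0) + (0)·(0)) / 4 = 6/4 = 1.5
  s[A,B] = ((1)·(-2.6) + (1)·(3.4) + (-2)·(1.4) + (0)·(-2.6) + (0)·(0.4)) / 4 = -2/4 = -0.5
  s[A,C] = ((1)·(3.6) + (1)·(-2.4) + (-2)·(-1.4) + (0)·(-0.4) + (0)·(0.6)) / 4 = 4/4 = 1
  s[B,B] = ((-2.6)·(-2.6) + (3.4)·(3.4) + (1.4)·(1.4) + (-2.6)·(-2.6) + (0.4)·(0.4)) / 4 = 27.2/4 = 6.8
  s[B,C] = ((-2.6)·(3.6) + (3.4)·(-2.4) + (1.4)·(-1.4) + (-2.6)·(-0.4) + (0.4)·(0.6)) / 4 = -18.2/4 = -4.55
  s[C,C] = ((3.6)·(3.6) + (-2.4)·(-2.4) + (-1.4)·(-1.4) + (-0.4)·(-0.4) + (0.6)·(0.6)) / 4 = 21.2/4 = 5.3
  Sample standard deviations s_i = √(s[i,i]):
  s(A) = √(1.5) = 1.2247
  s(B) = √(6.8) = 2.6077
  s(C) = √(5.3) = 2.3022

Step 3 — r_{ij} = s_{ij} / (s_i · s_j):
  r[A,A] = 1 (diagonal).
  r[A,B] = -0.5 / (1.2247 · 2.6077) = -0.5 / 3.1937 = -0.1566
  r[A,C] = 1 / (1.2247 · 2.3022) = 1 / 2.8196 = 0.3547
  r[B,B] = 1 (diagonal).
  r[B,C] = -4.55 / (2.6077 · 2.3022) = -4.55 / 6.0033 = -0.7579
  r[C,C] = 1 (diagonal).

R is symmetric with unit diagonal. Assembling:

R = [[1, -0.1566, 0.3547],
 [-0.1566, 1, -0.7579],
 [0.3547, -0.7579, 1]]


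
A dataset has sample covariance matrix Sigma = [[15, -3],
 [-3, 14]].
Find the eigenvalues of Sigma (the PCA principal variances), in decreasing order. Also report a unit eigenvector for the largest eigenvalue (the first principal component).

Step 1 — characteristic polynomial of 2×2 Sigma:
  det(Sigma - λI) = λ² - trace · λ + det = 0.
  trace = 15 + 14 = 29, det = 15·14 - (-3)² = 201.
Step 2 — discriminant:
  Δ = trace² - 4·det = 841 - 804 = 37.
Step 3 — eigenvalues:
  λ = (trace ± √Δ)/2 = (29 ± 6.0828)/2,
  λ_1 = 17.5414,  λ_2 = 11.4586.

Step 4 — unit eigenvector for λ_1: solve (Sigma - λ_1 I)v = 0. First row:
  (15 - 17.5414)·v_x + (-3)·v_y = 0, i.e. (-2.5414)·v_x + (-3)·v_y = 0,
  so v ∝ (b, λ_1 - a) = (-3, 2.5414); multiply by -1 so the first entry is positive: u = (3, -2.5414).
  ||u|| = √((3)² + (-2.5414)²) = √(15.4586) ≈ 3.9317,
  v_1 = u/||u|| ≈ (0.763, -0.6464) (||v_1|| = 1).

λ_1 = 17.5414,  λ_2 = 11.4586;  v_1 ≈ (0.763, -0.6464)


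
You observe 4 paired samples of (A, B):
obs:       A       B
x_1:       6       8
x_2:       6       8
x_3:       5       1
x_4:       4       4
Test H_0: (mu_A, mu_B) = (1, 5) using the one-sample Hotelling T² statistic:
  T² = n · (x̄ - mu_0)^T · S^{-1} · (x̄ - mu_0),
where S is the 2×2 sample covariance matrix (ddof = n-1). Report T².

Step 1 — sample mean vector:
  mean(A) = (6 + 6 + 5 + 4) / 4 = 21/4 = 5.25
  mean(B) = (8 + 8 + 1 + 4) / 4 = 21/4 = 5.25
  x̄ = (5.25, 5.25),  deviation x̄ - mu_0 = (5.25, 5.25) - (1, 5) = (4.25, 0.25).

Step 2 — sample covariance matrix, S[i,j] = (1/(n-1)) · Σ_k (x_{k,i} - mean_i) · (x_{k,j} - mean_j), divisor n-1 = 3:
  S[A,A] = ((0.75)·(0.75) + (0.75)·(0.75) + (-0.25)·(-0.25) + (-1.25)·(-1.25)) / 3 = 2.75/3 = 0.9167
  S[A,B] = ((0.75)·(2.75) + (0.75)·(2.75) + (-0.25)·(-4.25) + (-1.25)·(-1.25)) / 3 = 6.75/3 = 2.25
  S[B,B] = ((2.75)·(2.75) + (2.75)·(2.75) + (-4.25)·(-4.25) + (-1.25)·(-1.25)) / 3 = 34.75/3 = 11.5833
  S = [[0.9167, 2.25],
 [2.25, 11.5833]].

Step 3 — invert S. det(S) = 0.9167·11.5833 - (2.25)² = 5.5556.
  S^{-1} = (1/det) · [[d, -b], [-b, a]] = [[2.085, -0.405],
 [-0.405, 0.165]].

Step 4 — quadratic form (x̄ - mu_0)^T · S^{-1} · (x̄ - mu_0):
  S^{-1} · (x̄ - mu_0) = (8.76, -1.68),
  (x̄ - mu_0)^T · [...] = (4.25)·(8.76) + (0.25)·(-1.68) = 36.81.

Step 5 — scale by n: T² = 4 · 36.81 = 147.24.

T² ≈ 147.24


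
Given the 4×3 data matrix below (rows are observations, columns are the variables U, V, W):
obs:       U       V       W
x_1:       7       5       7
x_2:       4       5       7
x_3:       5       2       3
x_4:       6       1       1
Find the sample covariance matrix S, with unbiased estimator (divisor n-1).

Step 1 — column means:
  mean(U) = (7 + 4 + 5 + 6) / 4 = 22/4 = 5.5
  mean(V) = (5 + 5 + 2 + 1) / 4 = 13/4 = 3.25
  mean(W) = (7 + 7 + 3 + 1) / 4 = 18/4 = 4.5

Step 2 — sample covariance S[i,j] = (1/(n-1)) · Σ_k (x_{k,i} - mean_i) · (x_{k,j} - mean_j), with n-1 = 3.
  S[U,U] = ((1.5)·(1.5) + (-1.5)·(-1.5) + (-0.5)·(-0.5) + (0.5)·(0.5)) / 3 = 5/3 = 1.6667
  S[U,V] = ((1.5)·(1.75) + (-1.5)·(1.75) + (-0.5)·(-1.25) + (0.5)·(-2.25)) / 3 = -0.5/3 = -0.1667
  S[U,W] = ((1.5)·(2.5) + (-1.5)·(2.5) + (-0.5)·(-1.5) + (0.5)·(-3.5)) / 3 = -1/3 = -0.3333
  S[V,V] = ((1.75)·(1.75) + (1.75)·(1.75) + (-1.25)·(-1.25) + (-2.25)·(-2.25)) / 3 = 12.75/3 = 4.25
  S[V,W] = ((1.75)·(2.5) + (1.75)·(2.5) + (-1.25)·(-1.5) + (-2.25)·(-3.5)) / 3 = 18.5/3 = 6.1667
  S[W,W] = ((2.5)·(2.5) + (2.5)·(2.5) + (-1.5)·(-1.5) + (-3.5)·(-3.5)) / 3 = 27/3 = 9

S is symmetric (S[j,i] = S[i,j]). Assembling:

S = [[1.6667, -0.1667, -0.3333],
 [-0.1667, 4.25, 6.1667],
 [-0.3333, 6.1667, 9]]


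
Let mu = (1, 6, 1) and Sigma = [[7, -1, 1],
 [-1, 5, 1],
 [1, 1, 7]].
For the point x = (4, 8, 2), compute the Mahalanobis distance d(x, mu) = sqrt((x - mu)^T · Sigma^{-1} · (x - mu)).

Step 1 — centre the observation: (x - mu) = (3, 2, 1).

Step 2 — invert Sigma (cofactor / det for 3×3, or solve directly):
  Sigma^{-1} = [[0.1518, 0.0357, -0.0268],
 [0.0357, 0.2143, -0.0357],
 [-0.0268, -0.0357, 0.1518]].

Step 3 — form the quadratic (x - mu)^T · Sigma^{-1} · (x - mu):
  Sigma^{-1} · (x - mu) = (0.5, 0.5, 0).
  (x - mu)^T · [Sigma^{-1} · (x - mu)] = (3)·(0.5) + (2)·(0.5) + (1)·(0) = 2.5.

Step 4 — take square root: d = √(2.5) ≈ 1.5811.

d(x, mu) = √(2.5) ≈ 1.5811


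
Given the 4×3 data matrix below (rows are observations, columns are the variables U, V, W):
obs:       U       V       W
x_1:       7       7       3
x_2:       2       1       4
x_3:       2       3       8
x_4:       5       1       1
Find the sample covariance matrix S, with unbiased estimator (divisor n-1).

Step 1 — column means:
  mean(U) = (7 + 2 + 2 + 5) / 4 = 16/4 = 4
  mean(V) = (7 + 1 + 3 + 1) / 4 = 12/4 = 3
  mean(W) = (3 + 4 + 8 + 1) / 4 = 16/4 = 4

Step 2 — sample covariance S[i,j] = (1/(n-1)) · Σ_k (x_{k,i} - mean_i) · (x_{k,j} - mean_j), with n-1 = 3.
  S[U,U] = ((3)·(3) + (-2)·(-2) + (-2)·(-2) + (1)·(1)) / 3 = 18/3 = 6
  S[U,V] = ((3)·(4) + (-2)·(-2) + (-2)·(0) + (1)·(-2)) / 3 = 14/3 = 4.6667
  S[U,W] = ((3)·(-1) + (-2)·(0) + (-2)·(4) + (1)·(-3)) / 3 = -14/3 = -4.6667
  S[V,V] = ((4)·(4) + (-2)·(-2) + (0)·(0) + (-2)·(-2)) / 3 = 24/3 = 8
  S[V,W] = ((4)·(-1) + (-2)·(0) + (0)·(4) + (-2)·(-3)) / 3 = 2/3 = 0.6667
  S[W,W] = ((-1)·(-1) + (0)·(0) + (4)·(4) + (-3)·(-3)) / 3 = 26/3 = 8.6667

S is symmetric (S[j,i] = S[i,j]). Assembling:

S = [[6, 4.6667, -4.6667],
 [4.6667, 8, 0.6667],
 [-4.6667, 0.6667, 8.6667]]


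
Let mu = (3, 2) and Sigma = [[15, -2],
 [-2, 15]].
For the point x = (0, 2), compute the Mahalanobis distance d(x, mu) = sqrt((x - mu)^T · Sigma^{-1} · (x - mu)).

Step 1 — centre the observation: (x - mu) = (-3, 0).

Step 2 — invert Sigma. det(Sigma) = 15·15 - (-2)² = 221.
  Sigma^{-1} = (1/det) · [[d, -b], [-b, a]] = [[0.0679, 0.009],
 [0.009, 0.0679]].

Step 3 — form the quadratic (x - mu)^T · Sigma^{-1} · (x - mu):
  Sigma^{-1} · (x - mu) = (-0.2036, -0.0271).
  (x - mu)^T · [Sigma^{-1} · (x - mu)] = (-3)·(-0.2036) + (0)·(-0.0271) = 0.6109.

Step 4 — take square root: d = √(0.6109) ≈ 0.7816.

d(x, mu) = √(0.6109) ≈ 0.7816


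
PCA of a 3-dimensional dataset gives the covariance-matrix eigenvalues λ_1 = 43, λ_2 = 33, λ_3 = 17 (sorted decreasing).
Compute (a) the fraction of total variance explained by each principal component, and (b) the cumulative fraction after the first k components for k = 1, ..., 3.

Step 1 — total variance = trace(Sigma) = Σ λ_i = 43 + 33 + 17 = 93.

Step 2 — fraction explained by component i = λ_i / Σ λ:
  PC1: 43/93 = 0.4624
  PC2: 33/93 = 0.3548
  PC3: 17/93 = 0.1828

Step 3 — cumulative fraction after k components = (λ_1 + ... + λ_k) / Σ λ:
  k = 1: 43/93 = 0.4624
  k = 2: (43 + 33)/93 = 76/93 = 0.8172
  k = 3: (43 + 33 + 17)/93 = 93/93 = 1

Summary (fraction, with percent):

explained: PC1 0.4624 (46.24%), PC2 0.3548 (35.48%), PC3 0.1828 (18.28%);  cumulative: 0.4624, 0.8172, 1


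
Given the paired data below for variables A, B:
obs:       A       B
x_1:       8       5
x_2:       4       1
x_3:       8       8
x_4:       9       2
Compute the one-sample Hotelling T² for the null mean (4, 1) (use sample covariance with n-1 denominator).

Step 1 — sample mean vector:
  mean(A) = (8 + 4 + 8 + 9) / 4 = 29/4 = 7.25
  mean(B) = (5 + 1 + 8 + 2) / 4 = 16/4 = 4
  x̄ = (7.25, 4),  deviation x̄ - mu_0 = (7.25, 4) - (4, 1) = (3.25, 3).

Step 2 — sample covariance matrix, S[i,j] = (1/(n-1)) · Σ_k (x_{k,i} - mean_i) · (x_{k,j} - mean_j), divisor n-1 = 3:
  S[A,A] = ((0.75)·(0.75) + (-3.25)·(-3.25) + (0.75)·(0.75) + (1.75)·(1.75)) / 3 = 14.75/3 = 4.9167
  S[A,B] = ((0.75)·(1) + (-3.25)·(-3) + (0.75)·(4) + (1.75)·(-2)) / 3 = 10/3 = 3.3333
  S[B,B] = ((1)·(1) + (-3)·(-3) + (4)·(4) + (-2)·(-2)) / 3 = 30/3 = 10
  S = [[4.9167, 3.3333],
 [3.3333, 10]].

Step 3 — invert S. det(S) = 4.9167·10 - (3.3333)² = 38.0556.
  S^{-1} = (1/det) · [[d, -b], [-b, a]] = [[0.2628, -0.0876],
 [-0.0876, 0.1292]].

Step 4 — quadratic form (x̄ - mu_0)^T · S^{-1} · (x̄ - mu_0):
  S^{-1} · (x̄ - mu_0) = (0.5912, 0.1029),
  (x̄ - mu_0)^T · [...] = (3.25)·(0.5912) + (3)·(0.1029) = 2.2303.

Step 5 — scale by n: T² = 4 · 2.2303 = 8.9212.

T² ≈ 8.9212


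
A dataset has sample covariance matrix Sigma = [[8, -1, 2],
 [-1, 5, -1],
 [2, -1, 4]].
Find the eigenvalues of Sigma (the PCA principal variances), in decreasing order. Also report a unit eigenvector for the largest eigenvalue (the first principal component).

Step 1 — characteristic polynomial p(λ) = det(λI - Sigma) = λ³ - tr·λ² + c_1·λ - det, where tr = trace, c_1 = sum of the principal 2×2 minors, det = det(Sigma):
  tr = 8 + 5 + 4 = 17,
  c_1 = (8·5 - (-1)²) + (8·4 - (2)²) + (5·4 - (-1)²) = 39 + 28 + 19 = 86,
  det = 8·(5·4 - (-1)²) - (-1)·((-1)·4 - (-1)·(2)) + (2)·((-1)·(-1) - 5·(2)) = 8·(19) - (-1)·(-2) + (2)·(-9) = 132.
  So p(λ) = λ³ - 17λ² + 86λ - 132.
Step 2 — look for an integer root (rational root theorem: any rational root is an integer divisor of 132). Testing λ = 3:
  p(3) = 27 - 153 + 258 - 132 = 0  ✓
  Dividing out (λ - 3): p(λ) = (λ - 3)(λ² - 14λ + 44).
Step 3 — remaining eigenvalues from the quadratic λ² - 14λ + 44 = 0:
  Δ = 14² - 4·44 = 196 - 176 = 20,  λ = (14 ± √20)/2 = (14 ± 4.4721)/2 ≈ 9.2361 or 4.7639.
  Sorted: λ_1 = 9.2361,  λ_2 = 4.7639,  λ_3 = 3  (check: sum = 17 = tr ✓).

Step 4 — unit eigenvector for λ_1 ≈ 9.2361: v spans the null space of (Sigma - λ_1 I), whose rows are
  r_1 = (-1.2361, -1, 2),  r_2 = (-1, -4.2361, -1),  r_3 = (2, -1, -5.2361).
  v is orthogonal to every row, so take v ∝ r_1 × r_2 = ((-1)·(-1) - (2)·(-4.2361), (2)·(-1) - (-1.2361)·(-1), (-1.2361)·(-4.2361) - (-1)·(-1)) ≈ (9.4721, -3.2361, 4.2361).
  Let u = (9.4721, -3.2361, 4.2361).
  ||u|| = √((9.4721)² + (-3.2361)² + (4.2361)²) = √(118.1378) ≈ 10.8691,  v_1 = u/||u|| ≈ (0.8715, -0.2977, 0.3897) (||v_1|| = 1).

λ_1 = 9.2361,  λ_2 = 4.7639,  λ_3 = 3;  v_1 ≈ (0.8715, -0.2977, 0.3897)


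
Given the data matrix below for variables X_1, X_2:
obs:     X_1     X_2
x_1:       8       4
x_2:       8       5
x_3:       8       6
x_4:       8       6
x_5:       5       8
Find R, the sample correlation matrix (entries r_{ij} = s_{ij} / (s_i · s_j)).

Step 1 — column means:
  mean(X_1) = (8 + 8 + 8 + 8 + 5) / 5 = 37/5 = 7.4
  mean(X_2) = (4 + 5 + 6 + 6 + 8) / 5 = 29/5 = 5.8

Step 2 — sample variances and covariances s[i,j] = (1/(n-1)) · Σ_k (x_{k,i} - mean_i) · (x_{k,j} - mean_j), with n-1 = 4:
  s[X_1,X_1] = ((0.6)·(0.6) + (0.6)·(0.6) + (0.6)·(0.6) + (0.6)·(0.6) + (-2.4)·(-2.4)) / 4 = 7.2/4 = 1.8
  s[X_1,X_2] = ((0.6)·(-1.8) + (0.6)·(-0.8) + (0.6)·(0.2) + (0.6)·(0.2) + (-2.4)·(2.2)) / 4 = -6.6/4 = -1.65
  s[X_2,X_2] = ((-1.8)·(-1.8) + (-0.8)·(-0.8) + (0.2)·(0.2) + (0.2)·(0.2) + (2.2)·(2.2)) / 4 = 8.8/4 = 2.2
  Sample standard deviations s_i = √(s[i,i]):
  s(X_1) = √(1.8) = 1.3416
  s(X_2) = √(2.2) = 1.4832

Step 3 — r_{ij} = s_{ij} / (s_i · s_j):
  r[X_1,X_1] = 1 (diagonal).
  r[X_1,X_2] = -1.65 / (1.3416 · 1.4832) = -1.65 / 1.99 = -0.8292
  r[X_2,X_2] = 1 (diagonal).

R is symmetric with unit diagonal. Assembling:

R = [[1, -0.8292],
 [-0.8292, 1]]


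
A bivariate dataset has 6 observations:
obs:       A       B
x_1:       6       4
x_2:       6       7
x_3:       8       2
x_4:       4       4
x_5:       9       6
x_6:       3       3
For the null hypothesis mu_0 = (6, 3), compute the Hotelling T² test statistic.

Step 1 — sample mean vector:
  mean(A) = (6 + 6 + 8 + 4 + 9 + 3) / 6 = 36/6 = 6
  mean(B) = (4 + 7 + 2 + 4 + 6 + 3) / 6 = 26/6 = 4.3333
  x̄ = (6, 4.3333),  deviation x̄ - mu_0 = (6, 4.3333) - (6, 3) = (0, 1.3333).

Step 2 — sample covariance matrix, S[i,j] = (1/(n-1)) · Σ_k (x_{k,i} - mean_i) · (x_{k,j} - mean_j), divisor n-1 = 5:
  S[A,A] = ((0)·(0) + (0)·(0) + (2)·(2) + (-2)·(-2) + (3)·(3) + (-3)·(-3)) / 5 = 26/5 = 5.2
  S[A,B] = ((0)·(-0.3333) + (0)·(2.6667) + (2)·(-2.3333) + (-2)·(-0.3333) + (3)·(1.6667) + (-3)·(-1.3333)) / 5 = 5/5 = 1
  S[B,B] = ((-0.3333)·(-0.3333) + (2.6667)·(2.6667) + (-2.3333)·(-2.3333) + (-0.3333)·(-0.3333) + (1.6667)·(1.6667) + (-1.3333)·(-1.3333)) / 5 = 17.3333/5 = 3.4667
  S = [[5.2, 1],
 [1, 3.4667]].

Step 3 — invert S. det(S) = 5.2·3.4667 - (1)² = 17.0267.
  S^{-1} = (1/det) · [[d, -b], [-b, a]] = [[0.2036, -0.0587],
 [-0.0587, 0.3054]].

Step 4 — quadratic form (x̄ - mu_0)^T · S^{-1} · (x̄ - mu_0):
  S^{-1} · (x̄ - mu_0) = (-0.0783, 0.4072),
  (x̄ - mu_0)^T · [...] = (0)·(-0.0783) + (1.3333)·(0.4072) = 0.5429.

Step 5 — scale by n: T² = 6 · 0.5429 = 3.2576.

T² ≈ 3.2576


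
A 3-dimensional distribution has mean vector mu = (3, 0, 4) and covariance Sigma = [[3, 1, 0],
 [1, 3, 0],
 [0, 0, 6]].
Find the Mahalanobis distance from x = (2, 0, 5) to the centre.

Step 1 — centre the observation: (x - mu) = (-1, 0, 1).

Step 2 — invert Sigma (cofactor / det for 3×3, or solve directly):
  Sigma^{-1} = [[0.375, -0.125, 0],
 [-0.125, 0.375, 0],
 [0, 0, 0.1667]].

Step 3 — form the quadratic (x - mu)^T · Sigma^{-1} · (x - mu):
  Sigma^{-1} · (x - mu) = (-0.375, 0.125, 0.1667).
  (x - mu)^T · [Sigma^{-1} · (x - mu)] = (-1)·(-0.375) + (0)·(0.125) + (1)·(0.1667) = 0.5417.

Step 4 — take square root: d = √(0.5417) ≈ 0.736.

d(x, mu) = √(0.5417) ≈ 0.736


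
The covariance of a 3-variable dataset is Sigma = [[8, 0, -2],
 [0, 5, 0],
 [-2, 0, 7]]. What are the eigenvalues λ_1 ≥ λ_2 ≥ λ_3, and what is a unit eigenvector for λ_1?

Step 1 — characteristic polynomial p(λ) = det(λI - Sigma) = λ³ - tr·λ² + c_1·λ - det, where tr = trace, c_1 = sum of the principal 2×2 minors, det = det(Sigma):
  tr = 8 + 5 + 7 = 20,
  c_1 = (8·5 - (0)²) + (8·7 - (-2)²) + (5·7 - (0)²) = 40 + 52 + 35 = 127,
  det = 8·(5·7 - (0)²) - (0)·((0)·7 - (0)·(-2)) + (-2)·((0)·(0) - 5·(-2)) = 8·(35) - (0)·(0) + (-2)·(10) = 260.
  So p(λ) = λ³ - 20λ² + 127λ - 260.
Step 2 — look for an integer root (rational root theorem: any rational root is an integer divisor of 260). Testing λ = 5:
  p(5) = 125 - 500 + 635 - 260 = 0  ✓
  Dividing out (λ - 5): p(λ) = (λ - 5)(λ² - 15λ + 52).
Step 3 — remaining eigenvalues from the quadratic λ² - 15λ + 52 = 0:
  Δ = 15² - 4·52 = 225 - 208 = 17,  λ = (15 ± √17)/2 = (15 ± 4.1231)/2 ≈ 9.5616 or 5.4384.
  Sorted: λ_1 = 9.5616,  λ_2 = 5.4384,  λ_3 = 5  (check: sum = 20 = tr ✓).

Step 4 — unit eigenvector for λ_1 ≈ 9.5616: v spans the null space of (Sigma - λ_1 I), whose rows are
  r_1 = (-1.5616, 0, -2),  r_2 = (0, -4.5616, 0),  r_3 = (-2, 0, -2.5616).
  v is orthogonal to every row, so take v ∝ r_1 × r_2 = ((0)·(0) - (-2)·(-4.5616), (-2)·(0) - (-1.5616)·(0), (-1.5616)·(-4.5616) - (0)·(0)) ≈ (-9.1231, 0, 7.1231).
  Rescale (multiply by -1 so the first nonzero entry is positive): u = (9.1231, 0, -7.1231).
  ||u|| = √((9.1231)² + (0)² + (-7.1231)²) = √(133.9697) ≈ 11.5745,  v_1 = u/||u|| ≈ (0.7882, 0, -0.6154) (||v_1|| = 1).

λ_1 = 9.5616,  λ_2 = 5.4384,  λ_3 = 5;  v_1 ≈ (0.7882, 0, -0.6154)


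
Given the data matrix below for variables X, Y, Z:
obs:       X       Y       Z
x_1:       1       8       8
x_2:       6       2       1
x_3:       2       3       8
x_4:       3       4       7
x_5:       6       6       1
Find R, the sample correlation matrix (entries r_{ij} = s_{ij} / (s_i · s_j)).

Step 1 — column means:
  mean(X) = (1 + 6 + 2 + 3 + 6) / 5 = 18/5 = 3.6
  mean(Y) = (8 + 2 + 3 + 4 + 6) / 5 = 23/5 = 4.6
  mean(Z) = (8 + 1 + 8 + 7 + 1) / 5 = 25/5 = 5

Step 2 — sample variances and covariances s[i,j] = (1/(n-1)) · Σ_k (x_{k,i} - mean_i) · (x_{k,j} - mean_j), with n-1 = 4:
  s[X,X] = ((-2.6)·(-2.6) + (2.4)·(2.4) + (-1.6)·(-1.6) + (-0.6)·(-0.6) + (2.4)·(2.4)) / 4 = 21.2/4 = 5.3
  s[X,Y] = ((-2.6)·(3.4) + (2.4)·(-2.6) + (-1.6)·(-1.6) + (-0.6)·(-0.6) + (2.4)·(1.4)) / 4 = -8.8/4 = -2.2
  s[X,Z] = ((-2.6)·(3) + (2.4)·(-4) + (-1.6)·(3) + (-0.6)·(2) + (2.4)·(-4)) / 4 = -33/4 = -8.25
  s[Y,Y] = ((3.4)·(3.4) + (-2.6)·(-2.6) + (-1.6)·(-1.6) + (-0.6)·(-0.6) + (1.4)·(1.4)) / 4 = 23.2/4 = 5.8
  s[Y,Z] = ((3.4)·(3) + (-2.6)·(-4) + (-1.6)·(3) + (-0.6)·(2) + (1.4)·(-4)) / 4 = 9/4 = 2.25
  s[Z,Z] = ((3)·(3) + (-4)·(-4) + (3)·(3) + (2)·(2) + (-4)·(-4)) / 4 = 54/4 = 13.5
  Sample standard deviations s_i = √(s[i,i]):
  s(X) = √(5.3) = 2.3022
  s(Y) = √(5.8) = 2.4083
  s(Z) = √(13.5) = 3.6742

Step 3 — r_{ij} = s_{ij} / (s_i · s_j):
  r[X,X] = 1 (diagonal).
  r[X,Y] = -2.2 / (2.3022 · 2.4083) = -2.2 / 5.5444 = -0.3968
  r[X,Z] = -8.25 / (2.3022 · 3.6742) = -8.25 / 8.4587 = -0.9753
  r[Y,Y] = 1 (diagonal).
  r[Y,Z] = 2.25 / (2.4083 · 3.6742) = 2.25 / 8.8487 = 0.2543
  r[Z,Z] = 1 (diagonal).

R is symmetric with unit diagonal. Assembling:

R = [[1, -0.3968, -0.9753],
 [-0.3968, 1, 0.2543],
 [-0.9753, 0.2543, 1]]


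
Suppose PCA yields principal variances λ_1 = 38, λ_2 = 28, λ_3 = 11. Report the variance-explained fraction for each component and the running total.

Step 1 — total variance = trace(Sigma) = Σ λ_i = 38 + 28 + 11 = 77.

Step 2 — fraction explained by component i = λ_i / Σ λ:
  PC1: 38/77 = 0.4935
  PC2: 28/77 = 0.3636
  PC3: 11/77 = 0.1429

Step 3 — cumulative fraction after k components = (λ_1 + ... + λ_k) / Σ λ:
  k = 1: 38/77 = 0.4935
  k = 2: (38 + 28)/77 = 66/77 = 0.8571
  k = 3: (38 + 28 + 11)/77 = 77/77 = 1

Summary (fraction, with percent):

explained: PC1 0.4935 (49.35%), PC2 0.3636 (36.36%), PC3 0.1429 (14.29%);  cumulative: 0.4935, 0.8571, 1


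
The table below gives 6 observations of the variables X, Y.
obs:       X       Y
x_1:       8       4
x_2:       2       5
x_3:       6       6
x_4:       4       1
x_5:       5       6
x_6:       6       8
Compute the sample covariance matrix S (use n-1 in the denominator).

Step 1 — column means:
  mean(X) = (8 + 2 + 6 + 4 + 5 + 6) / 6 = 31/6 = 5.1667
  mean(Y) = (4 + 5 + 6 + 1 + 6 + 8) / 6 = 30/6 = 5

Step 2 — sample covariance S[i,j] = (1/(n-1)) · Σ_k (x_{k,i} - mean_i) · (x_{k,j} - mean_j), with n-1 = 5.
  S[X,X] = ((2.8333)·(2.8333) + (-3.1667)·(-3.1667) + (0.8333)·(0.8333) + (-1.1667)·(-1.1667) + (-0.1667)·(-0.1667) + (0.8333)·(0.8333)) / 5 = 20.8333/5 = 4.1667
  S[X,Y] = ((2.8333)·(-1) + (-3.1667)·(0) + (0.8333)·(1) + (-1.1667)·(-4) + (-0.1667)·(1) + (0.8333)·(3)) / 5 = 5/5 = 1
  S[Y,Y] = ((-1)·(-1) + (0)·(0) + (1)·(1) + (-4)·(-4) + (1)·(1) + (3)·(3)) / 5 = 28/5 = 5.6

S is symmetric (S[j,i] = S[i,j]). Assembling:

S = [[4.1667, 1],
 [1, 5.6]]


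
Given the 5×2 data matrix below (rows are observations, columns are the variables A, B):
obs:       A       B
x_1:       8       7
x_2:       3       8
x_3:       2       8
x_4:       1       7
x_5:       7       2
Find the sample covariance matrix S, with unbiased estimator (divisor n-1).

Step 1 — column means:
  mean(A) = (8 + 3 + 2 + 1 + 7) / 5 = 21/5 = 4.2
  mean(B) = (7 + 8 + 8 + 7 + 2) / 5 = 32/5 = 6.4

Step 2 — sample covariance S[i,j] = (1/(n-1)) · Σ_k (x_{k,i} - mean_i) · (x_{k,j} - mean_j), with n-1 = 4.
  S[A,A] = ((3.8)·(3.8) + (-1.2)·(-1.2) + (-2.2)·(-2.2) + (-3.2)·(-3.2) + (2.8)·(2.8)) / 4 = 38.8/4 = 9.7
  S[A,B] = ((3.8)·(0.6) + (-1.2)·(1.6) + (-2.2)·(1.6) + (-3.2)·(0.6) + (2.8)·(-4.4)) / 4 = -17.4/4 = -4.35
  S[B,B] = ((0.6)·(0.6) + (1.6)·(1.6) + (1.6)·(1.6) + (0.6)·(0.6) + (-4.4)·(-4.4)) / 4 = 25.2/4 = 6.3

S is symmetric (S[j,i] = S[i,j]). Assembling:

S = [[9.7, -4.35],
 [-4.35, 6.3]]


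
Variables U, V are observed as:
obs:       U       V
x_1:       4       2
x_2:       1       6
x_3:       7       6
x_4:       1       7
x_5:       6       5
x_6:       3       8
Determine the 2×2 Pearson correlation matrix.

Step 1 — column means:
  mean(U) = (4 + 1 + 7 + 1 + 6 + 3) / 6 = 22/6 = 3.6667
  mean(V) = (2 + 6 + 6 + 7 + 5 + 8) / 6 = 34/6 = 5.6667

Step 2 — sample variances and covariances s[i,j] = (1/(n-1)) · Σ_k (x_{k,i} - mean_i) · (x_{k,j} - mean_j), with n-1 = 5:
  s[U,U] = ((0.3333)·(0.3333) + (-2.6667)·(-2.6667) + (3.3333)·(3.3333) + (-2.6667)·(-2.6667) + (2.3333)·(2.3333) + (-0.6667)·(-0.6667)) / 5 = 31.3333/5 = 6.2667
  s[U,V] = ((0.3333)·(-3.6667) + (-2.6667)·(0.3333) + (3.3333)·(0.3333) + (-2.6667)·(1.3333) + (2.3333)·(-0.6667) + (-0.6667)·(2.3333)) / 5 = -7.6667/5 = -1.5333
  s[V,V] = ((-3.6667)·(-3.6667) + (0.3333)·(0.3333) + (0.3333)·(0.3333) + (1.3333)·(1.3333) + (-0.6667)·(-0.6667) + (2.3333)·(2.3333)) / 5 = 21.3333/5 = 4.2667
  Sample standard deviations s_i = √(s[i,i]):
  s(U) = √(6.2667) = 2.5033
  s(V) = √(4.2667) = 2.0656

Step 3 — r_{ij} = s_{ij} / (s_i · s_j):
  r[U,U] = 1 (diagonal).
  r[U,V] = -1.5333 / (2.5033 · 2.0656) = -1.5333 / 5.1709 = -0.2965
  r[V,V] = 1 (diagonal).

R is symmetric with unit diagonal. Assembling:

R = [[1, -0.2965],
 [-0.2965, 1]]


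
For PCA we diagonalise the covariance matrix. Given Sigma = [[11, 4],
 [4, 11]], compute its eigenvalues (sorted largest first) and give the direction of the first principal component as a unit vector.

Step 1 — characteristic polynomial of 2×2 Sigma:
  det(Sigma - λI) = λ² - trace · λ + det = 0.
  trace = 11 + 11 = 22, det = 11·11 - (4)² = 105.
Step 2 — discriminant:
  Δ = trace² - 4·det = 484 - 420 = 64.
Step 3 — eigenvalues:
  λ = (trace ± √Δ)/2 = (22 ± 8)/2,
  λ_1 = 15,  λ_2 = 7.

Step 4 — unit eigenvector for λ_1: solve (Sigma - λ_1 I)v = 0. First row:
  (11 - 15)·v_x + (4)·v_y = 0, i.e. (-4)·v_x + (4)·v_y = 0,
  so v ∝ (b, λ_1 - a) = (4, 4) = u.
  ||u|| = √((4)² + (4)²) = √(32) ≈ 5.6569,
  v_1 = u/||u|| ≈ (0.7071, 0.7071) (||v_1|| = 1).

λ_1 = 15,  λ_2 = 7;  v_1 ≈ (0.7071, 0.7071)


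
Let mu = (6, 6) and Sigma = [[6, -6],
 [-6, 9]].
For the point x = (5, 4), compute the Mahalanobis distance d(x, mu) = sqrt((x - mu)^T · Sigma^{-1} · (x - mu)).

Step 1 — centre the observation: (x - mu) = (-1, -2).

Step 2 — invert Sigma. det(Sigma) = 6·9 - (-6)² = 18.
  Sigma^{-1} = (1/det) · [[d, -b], [-b, a]] = [[0.5, 0.3333],
 [0.3333, 0.3333]].

Step 3 — form the quadratic (x - mu)^T · Sigma^{-1} · (x - mu):
  Sigma^{-1} · (x - mu) = (-1.1667, -1).
  (x - mu)^T · [Sigma^{-1} · (x - mu)] = (-1)·(-1.1667) + (-2)·(-1) = 3.1667.

Step 4 — take square root: d = √(3.1667) ≈ 1.7795.

d(x, mu) = √(3.1667) ≈ 1.7795


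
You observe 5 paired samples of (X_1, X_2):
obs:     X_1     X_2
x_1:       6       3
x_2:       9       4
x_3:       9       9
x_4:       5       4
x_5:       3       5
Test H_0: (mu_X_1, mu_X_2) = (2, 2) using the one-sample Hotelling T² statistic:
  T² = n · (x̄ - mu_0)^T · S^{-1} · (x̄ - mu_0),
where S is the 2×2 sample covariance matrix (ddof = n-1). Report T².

Step 1 — sample mean vector:
  mean(X_1) = (6 + 9 + 9 + 5 + 3) / 5 = 32/5 = 6.4
  mean(X_2) = (3 + 4 + 9 + 4 + 5) / 5 = 25/5 = 5
  x̄ = (6.4, 5),  deviation x̄ - mu_0 = (6.4, 5) - (2, 2) = (4.4, 3).

Step 2 — sample covariance matrix, S[i,j] = (1/(n-1)) · Σ_k (x_{k,i} - mean_i) · (x_{k,j} - mean_j), divisor n-1 = 4:
  S[X_1,X_1] = ((-0.4)·(-0.4) + (2.6)·(2.6) + (2.6)·(2.6) + (-1.4)·(-1.4) + (-3.4)·(-3.4)) / 4 = 27.2/4 = 6.8
  S[X_1,X_2] = ((-0.4)·(-2) + (2.6)·(-1) + (2.6)·(4) + (-1.4)·(-1) + (-3.4)·(0)) / 4 = 10/4 = 2.5
  S[X_2,X_2] = ((-2)·(-2) + (-1)·(-1) + (4)·(4) + (-1)·(-1) + (0)·(0)) / 4 = 22/4 = 5.5
  S = [[6.8, 2.5],
 [2.5, 5.5]].

Step 3 — invert S. det(S) = 6.8·5.5 - (2.5)² = 31.15.
  S^{-1} = (1/det) · [[d, -b], [-b, a]] = [[0.1766, -0.0803],
 [-0.0803, 0.2183]].

Step 4 — quadratic form (x̄ - mu_0)^T · S^{-1} · (x̄ - mu_0):
  S^{-1} · (x̄ - mu_0) = (0.5361, 0.3018),
  (x̄ - mu_0)^T · [...] = (4.4)·(0.5361) + (3)·(0.3018) = 3.2642.

Step 5 — scale by n: T² = 5 · 3.2642 = 16.321.

T² ≈ 16.321


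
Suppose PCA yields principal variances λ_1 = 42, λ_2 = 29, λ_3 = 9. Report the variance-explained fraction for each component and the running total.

Step 1 — total variance = trace(Sigma) = Σ λ_i = 42 + 29 + 9 = 80.

Step 2 — fraction explained by component i = λ_i / Σ λ:
  PC1: 42/80 = 0.525
  PC2: 29/80 = 0.3625
  PC3: 9/80 = 0.1125

Step 3 — cumulative fraction after k components = (λ_1 + ... + λ_k) / Σ λ:
  k = 1: 42/80 = 0.525
  k = 2: (42 + 29)/80 = 71/80 = 0.8875
  k = 3: (42 + 29 + 9)/80 = 80/80 = 1

Summary (fraction, with percent):

explained: PC1 0.525 (52.5%), PC2 0.3625 (36.25%), PC3 0.1125 (11.25%);  cumulative: 0.525, 0.8875, 1


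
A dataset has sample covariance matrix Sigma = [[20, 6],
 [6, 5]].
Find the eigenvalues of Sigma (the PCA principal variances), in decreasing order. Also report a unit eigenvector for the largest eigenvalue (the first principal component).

Step 1 — characteristic polynomial of 2×2 Sigma:
  det(Sigma - λI) = λ² - trace · λ + det = 0.
  trace = 20 + 5 = 25, det = 20·5 - (6)² = 64.
Step 2 — discriminant:
  Δ = trace² - 4·det = 625 - 256 = 369.
Step 3 — eigenvalues:
  λ = (trace ± √Δ)/2 = (25 ± 19.2094)/2,
  λ_1 = 22.1047,  λ_2 = 2.8953.

Step 4 — unit eigenvector for λ_1: solve (Sigma - λ_1 I)v = 0. First row:
  (20 - 22.1047)·v_x + (6)·v_y = 0, i.e. (-2.1047)·v_x + (6)·v_y = 0,
  so v ∝ (b, λ_1 - a) = (6, 2.1047) = u.
  ||u|| = √((6)² + (2.1047)²) = √(40.4297) ≈ 6.3584,
  v_1 = u/||u|| ≈ (0.9436, 0.331) (||v_1|| = 1).

λ_1 = 22.1047,  λ_2 = 2.8953;  v_1 ≈ (0.9436, 0.331)


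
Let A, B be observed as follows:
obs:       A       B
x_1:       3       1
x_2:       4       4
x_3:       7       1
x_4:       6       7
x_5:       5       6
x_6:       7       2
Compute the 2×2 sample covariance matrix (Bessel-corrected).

Step 1 — column means:
  mean(A) = (3 + 4 + 7 + 6 + 5 + 7) / 6 = 32/6 = 5.3333
  mean(B) = (1 + 4 + 1 + 7 + 6 + 2) / 6 = 21/6 = 3.5

Step 2 — sample covariance S[i,j] = (1/(n-1)) · Σ_k (x_{k,i} - mean_i) · (x_{k,j} - mean_j), with n-1 = 5.
  S[A,A] = ((-2.3333)·(-2.3333) + (-1.3333)·(-1.3333) + (1.6667)·(1.6667) + (0.6667)·(0.6667) + (-0.3333)·(-0.3333) + (1.6667)·(1.6667)) / 5 = 13.3333/5 = 2.6667
  S[A,B] = ((-2.3333)·(-2.5) + (-1.3333)·(0.5) + (1.6667)·(-2.5) + (0.6667)·(3.5) + (-0.3333)·(2.5) + (1.6667)·(-1.5)) / 5 = 0/5 = 0
  S[B,B] = ((-2.5)·(-2.5) + (0.5)·(0.5) + (-2.5)·(-2.5) + (3.5)·(3.5) + (2.5)·(2.5) + (-1.5)·(-1.5)) / 5 = 33.5/5 = 6.7

S is symmetric (S[j,i] = S[i,j]). Assembling:

S = [[2.6667, 0],
 [0, 6.7]]


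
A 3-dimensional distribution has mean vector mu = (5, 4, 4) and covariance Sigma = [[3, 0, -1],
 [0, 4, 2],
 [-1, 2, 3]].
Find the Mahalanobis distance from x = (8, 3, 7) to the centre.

Step 1 — centre the observation: (x - mu) = (3, -1, 3).

Step 2 — invert Sigma (cofactor / det for 3×3, or solve directly):
  Sigma^{-1} = [[0.4, -0.1, 0.2],
 [-0.1, 0.4, -0.3],
 [0.2, -0.3, 0.6]].

Step 3 — form the quadratic (x - mu)^T · Sigma^{-1} · (x - mu):
  Sigma^{-1} · (x - mu) = (1.9, -1.6, 2.7).
  (x - mu)^T · [Sigma^{-1} · (x - mu)] = (3)·(1.9) + (-1)·(-1.6) + (3)·(2.7) = 15.4.

Step 4 — take square root: d = √(15.4) ≈ 3.9243.

d(x, mu) = √(15.4) ≈ 3.9243


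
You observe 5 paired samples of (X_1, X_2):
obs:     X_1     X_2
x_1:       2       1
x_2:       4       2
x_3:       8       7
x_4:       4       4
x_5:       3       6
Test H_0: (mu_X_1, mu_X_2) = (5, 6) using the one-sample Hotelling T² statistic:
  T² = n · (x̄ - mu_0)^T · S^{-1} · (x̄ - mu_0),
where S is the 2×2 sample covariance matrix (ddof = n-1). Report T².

Step 1 — sample mean vector:
  mean(X_1) = (2 + 4 + 8 + 4 + 3) / 5 = 21/5 = 4.2
  mean(X_2) = (1 + 2 + 7 + 4 + 6) / 5 = 20/5 = 4
  x̄ = (4.2, 4),  deviation x̄ - mu_0 = (4.2, 4) - (5, 6) = (-0.8, -2).

Step 2 — sample covariance matrix, S[i,j] = (1/(n-1)) · Σ_k (x_{k,i} - mean_i) · (x_{k,j} - mean_j), divisor n-1 = 4:
  S[X_1,X_1] = ((-2.2)·(-2.2) + (-0.2)·(-0.2) + (3.8)·(3.8) + (-0.2)·(-0.2) + (-1.2)·(-1.2)) / 4 = 20.8/4 = 5.2
  S[X_1,X_2] = ((-2.2)·(-3) + (-0.2)·(-2) + (3.8)·(3) + (-0.2)·(0) + (-1.2)·(2)) / 4 = 16/4 = 4
  S[X_2,X_2] = ((-3)·(-3) + (-2)·(-2) + (3)·(3) + (0)·(0) + (2)·(2)) / 4 = 26/4 = 6.5
  S = [[5.2, 4],
 [4, 6.5]].

Step 3 — invert S. det(S) = 5.2·6.5 - (4)² = 17.8.
  S^{-1} = (1/det) · [[d, -b], [-b, a]] = [[0.3652, -0.2247],
 [-0.2247, 0.2921]].

Step 4 — quadratic form (x̄ - mu_0)^T · S^{-1} · (x̄ - mu_0):
  S^{-1} · (x̄ - mu_0) = (0.1573, -0.4045),
  (x̄ - mu_0)^T · [...] = (-0.8)·(0.1573) + (-2)·(-0.4045) = 0.6831.

Step 5 — scale by n: T² = 5 · 0.6831 = 3.4157.

T² ≈ 3.4157
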